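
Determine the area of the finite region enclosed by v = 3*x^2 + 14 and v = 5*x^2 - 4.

72

Set the curves equal: 3*x^2 + 14 = 5*x^2 - 4, so -2*x^2 + 18 = 0, which factors as -2*(x - 3)*(x + 3) = 0. The curves meet at x = -3, 3.
On [-3, 3], v = 3*x^2 + 14 is on top; that piece has area ∫[-3,3] (-2*x^2 + 18) dx = 72.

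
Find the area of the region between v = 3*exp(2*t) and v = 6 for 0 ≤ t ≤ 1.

-21/2 + 6*log(2) + 3*exp(2)/2

The difference (3*exp(2*t)) - (6) = 3*exp(2*t) - 6 changes sign at t = log(2)/2 inside [0, 1], so split the integral there.
∫[0,log(2)/2] (3*exp(2*t) - 6) dt = 3/2 - log(8); the area of that piece is -3/2 + log(8).
∫[log(2)/2,1] (3*exp(2*t) - 6) dt = -9 + 3*log(2) + 3*exp(2)/2.
Total area = (-3/2 + log(8)) + (-9 + 3*log(2) + 3*exp(2)/2) = -21/2 + 6*log(2) + 3*exp(2)/2.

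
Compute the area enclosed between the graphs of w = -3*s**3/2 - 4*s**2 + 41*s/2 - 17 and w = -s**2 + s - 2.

Set the curves equal: -3*s**3/2 - 4*s**2 + 41*s/2 - 17 = -s**2 + s - 2, so -3*s**3/2 - 3*s**2 + 39*s/2 - 15 = 0, which factors as -3*(s - 2)*(s - 1)*(s + 5)/2 = 0. The curves meet at s = -5, 1, 2.
On [-5, 1], w = -s**2 + s - 2 is on top; that piece has area ∫[-5,1] (-(-3*s**3/2 - 3*s**2 + 39*s/2 - 15)) ds = 216.
On [1, 2], w = -3*s**3/2 - 4*s**2 + 41*s/2 - 17 is on top; that piece has area ∫[1,2] (-3*s**3/2 - 3*s**2 + 39*s/2 - 15) ds = 13/8.
Total enclosed area = 216 + 13/8 = 1741/8.

1741/8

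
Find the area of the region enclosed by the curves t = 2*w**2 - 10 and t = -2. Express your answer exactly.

64/3

Both boundary curves give t as a function of w, so integrate with respect to w. Setting them equal: 2*w**2 - 8 = 0, i.e. 2*(w - 2)*(w + 2) = 0, so they meet at w = -2, 2.
For w in [-2, 2], t = 2*w**2 - 10 is on the left; area = ∫[-2,2] (-(2*w**2 - 8)) dw = 64/3.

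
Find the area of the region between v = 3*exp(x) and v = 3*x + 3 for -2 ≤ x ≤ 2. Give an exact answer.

-12 - 3*exp(-2) + 3*exp(2)

On [-2, 2], (3*exp(x)) - (3*x + 3) = -3*x + 3*exp(x) - 3 is ≥ 0 throughout, so the area is a single integral of |-3*x + 3*exp(x) - 3|.
∫[-2,2] (-3*x + 3*exp(x) - 3) dx = -12 - 3*exp(-2) + 3*exp(2).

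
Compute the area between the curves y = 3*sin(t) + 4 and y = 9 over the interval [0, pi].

On [0, pi], (3*sin(t) + 4) - (9) = 3*sin(t) - 5 is ≤ 0 throughout, so the area is a single integral of |3*sin(t) - 5|.
∫[0,pi] (3*sin(t) - 5) dt = 6 - 5*pi; the area of that piece is -6 + 5*pi.

-6 + 5*pi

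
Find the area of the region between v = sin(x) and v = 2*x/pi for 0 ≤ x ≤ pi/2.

1 - pi/4

On [0, pi/2], (sin(x)) - (2*x/pi) = -2*x/pi + sin(x) is ≥ 0 throughout, so the area is a single integral of |-2*x/pi + sin(x)|.
∫[0,pi/2] (-2*x/pi + sin(x)) dx = 1 - pi/4.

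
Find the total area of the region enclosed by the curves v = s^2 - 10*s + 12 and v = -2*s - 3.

4/3

Set the curves equal: s^2 - 10*s + 12 = -2*s - 3, so s^2 - 8*s + 15 = 0, which factors as (s - 5)*(s - 3) = 0. The curves meet at s = 3, 5.
On [3, 5], v = -2*s - 3 is on top; that piece has area ∫[3,5] (-(s^2 - 8*s + 15)) ds = 4/3.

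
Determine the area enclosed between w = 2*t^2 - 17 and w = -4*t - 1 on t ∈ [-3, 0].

On [-3, 0], (2*t^2 - 17) - (-4*t - 1) = 2*t^2 + 4*t - 16 is ≤ 0 throughout, so the area is a single integral of |2*t^2 + 4*t - 16|.
∫[-3,0] (2*t^2 + 4*t - 16) dt = -48; the area of that piece is 48.

48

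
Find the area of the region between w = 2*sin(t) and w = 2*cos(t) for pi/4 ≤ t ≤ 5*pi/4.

On [pi/4, 5*pi/4], (2*sin(t)) - (2*cos(t)) = 2*sin(t) - 2*cos(t) is ≥ 0 throughout, so the area is a single integral of |2*sin(t) - 2*cos(t)|.
∫[pi/4,5*pi/4] (2*sin(t) - 2*cos(t)) dt = 4*sqrt(2).

4*sqrt(2)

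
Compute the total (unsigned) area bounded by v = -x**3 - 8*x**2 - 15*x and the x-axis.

The curve meets the x-axis where -x**3 - 8*x**2 - 15*x = 0, i.e. -x*(x + 3)*(x + 5) = 0, at x = -5, -3, 0.
On [-5, -3] the curve lies below the axis; ∫[-5,-3] (-x**3 - 8*x**2 - 15*x) dx = -16/3, giving area 16/3.
On [-3, 0] the curve lies above the axis; ∫[-3,0] (-x**3 - 8*x**2 - 15*x) dx = 63/4, giving area 63/4.
Total area = 16/3 + 63/4 = 253/12.

253/12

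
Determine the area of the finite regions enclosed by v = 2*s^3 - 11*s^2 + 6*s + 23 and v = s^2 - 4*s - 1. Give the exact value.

Set the curves equal: 2*s^3 - 11*s^2 + 6*s + 23 = s^2 - 4*s - 1, so 2*s^3 - 12*s^2 + 10*s + 24 = 0, which factors as 2*(s - 4)*(s - 3)*(s + 1) = 0. The curves meet at s = -1, 3, 4.
On [-1, 3], v = 2*s^3 - 11*s^2 + 6*s + 23 is on top; that piece has area ∫[-1,3] (2*s^3 - 12*s^2 + 10*s + 24) ds = 64.
On [3, 4], v = s^2 - 4*s - 1 is on top; that piece has area ∫[3,4] (-(2*s^3 - 12*s^2 + 10*s + 24)) ds = 3/2.
Total enclosed area = 64 + 3/2 = 131/2.

131/2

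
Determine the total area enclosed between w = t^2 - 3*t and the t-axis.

The curve meets the t-axis where t^2 - 3*t = 0, i.e. t*(t - 3) = 0, at t = 0, 3.
On [0, 3] the curve lies below the axis; ∫[0,3] (t^2 - 3*t) dt = -9/2, giving area 9/2.

9/2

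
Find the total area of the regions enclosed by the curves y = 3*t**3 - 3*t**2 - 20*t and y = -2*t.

253/4

Set the curves equal: 3*t**3 - 3*t**2 - 20*t = -2*t, so 3*t**3 - 3*t**2 - 18*t = 0, which factors as 3*t*(t - 3)*(t + 2) = 0. The curves meet at t = -2, 0, 3.
On [-2, 0], y = 3*t**3 - 3*t**2 - 20*t is on top; that piece has area ∫[-2,0] (3*t**3 - 3*t**2 - 18*t) dt = 16.
On [0, 3], y = -2*t is on top; that piece has area ∫[0,3] (-(3*t**3 - 3*t**2 - 18*t)) dt = 189/4.
Total enclosed area = 16 + 189/4 = 253/4.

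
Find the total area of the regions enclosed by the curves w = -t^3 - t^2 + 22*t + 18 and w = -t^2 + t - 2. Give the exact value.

Set the curves equal: -t^3 - t^2 + 22*t + 18 = -t^2 + t - 2, so -t^3 + 21*t + 20 = 0, which factors as -(t - 5)*(t + 1)*(t + 4) = 0. The curves meet at t = -4, -1, 5.
On [-4, -1], w = -t^2 + t - 2 is on top; that piece has area ∫[-4,-1] (-(-t^3 + 21*t + 20)) dt = 135/4.
On [-1, 5], w = -t^3 - t^2 + 22*t + 18 is on top; that piece has area ∫[-1,5] (-t^3 + 21*t + 20) dt = 216.
Total enclosed area = 135/4 + 216 = 999/4.

999/4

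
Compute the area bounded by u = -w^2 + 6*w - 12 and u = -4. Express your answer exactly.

4/3

Both boundary curves give u as a function of w, so integrate with respect to w. Setting them equal: -w^2 + 6*w - 8 = 0, i.e. -(w - 4)*(w - 2) = 0, so they meet at w = 2, 4.
For w in [2, 4], u = -w^2 + 6*w - 12 is on the right; area = ∫[2,4] (-w^2 + 6*w - 8) dw = 4/3.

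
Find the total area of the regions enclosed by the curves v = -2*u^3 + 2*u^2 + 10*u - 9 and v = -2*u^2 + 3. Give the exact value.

Set the curves equal: -2*u^3 + 2*u^2 + 10*u - 9 = -2*u^2 + 3, so -2*u^3 + 4*u^2 + 10*u - 12 = 0, which factors as -2*(u - 3)*(u - 1)*(u + 2) = 0. The curves meet at u = -2, 1, 3.
On [-2, 1], v = -2*u^2 + 3 is on top; that piece has area ∫[-2,1] (-(-2*u^3 + 4*u^2 + 10*u - 12)) du = 63/2.
On [1, 3], v = -2*u^3 + 2*u^2 + 10*u - 9 is on top; that piece has area ∫[1,3] (-2*u^3 + 4*u^2 + 10*u - 12) du = 32/3.
Total enclosed area = 63/2 + 32/3 = 253/6.

253/6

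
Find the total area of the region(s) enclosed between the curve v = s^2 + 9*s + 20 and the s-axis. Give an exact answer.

1/6

The curve meets the s-axis where s^2 + 9*s + 20 = 0, i.e. (s + 4)*(s + 5) = 0, at s = -5, -4.
On [-5, -4] the curve lies below the axis; ∫[-5,-4] (s^2 + 9*s + 20) ds = -1/6, giving area 1/6.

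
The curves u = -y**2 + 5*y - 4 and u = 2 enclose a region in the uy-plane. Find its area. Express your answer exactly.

1/6

Both boundary curves give u as a function of y, so integrate with respect to y. Setting them equal: -y**2 + 5*y - 6 = 0, i.e. -(y - 3)*(y - 2) = 0, so they meet at y = 2, 3.
For y in [2, 3], u = -y**2 + 5*y - 4 is on the right; area = ∫[2,3] (-y**2 + 5*y - 6) dy = 1/6.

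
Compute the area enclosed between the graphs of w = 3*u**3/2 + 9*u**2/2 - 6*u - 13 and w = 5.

393/8

Set the curves equal: 3*u**3/2 + 9*u**2/2 - 6*u - 13 = 5, so 3*u**3/2 + 9*u**2/2 - 6*u - 18 = 0, which factors as 3*(u - 2)*(u + 2)*(u + 3)/2 = 0. The curves meet at u = -3, -2, 2.
On [-3, -2], w = 3*u**3/2 + 9*u**2/2 - 6*u - 13 is on top; that piece has area ∫[-3,-2] (3*u**3/2 + 9*u**2/2 - 6*u - 18) du = 9/8.
On [-2, 2], w = 5 is on top; that piece has area ∫[-2,2] (-(3*u**3/2 + 9*u**2/2 - 6*u - 18)) du = 48.
Total enclosed area = 9/8 + 48 = 393/8.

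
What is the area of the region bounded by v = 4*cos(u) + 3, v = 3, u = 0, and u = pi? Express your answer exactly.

The difference (4*cos(u) + 3) - (3) = 4*cos(u) changes sign at u = pi/2 inside [0, pi], so split the integral there.
∫[0,pi/2] (4*cos(u)) du = 4.
∫[pi/2,pi] (4*cos(u)) du = -4; the area of that piece is 4.
Total area = 4 + 4 = 8.

8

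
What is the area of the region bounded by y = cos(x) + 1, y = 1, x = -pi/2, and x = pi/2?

2

On [-pi/2, pi/2], (cos(x) + 1) - (1) = cos(x) is ≥ 0 throughout, so the area is a single integral of |cos(x)|.
∫[-pi/2,pi/2] (cos(x)) dx = 2.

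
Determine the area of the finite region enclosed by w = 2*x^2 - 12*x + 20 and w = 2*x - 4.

1/3

Set the curves equal: 2*x^2 - 12*x + 20 = 2*x - 4, so 2*x^2 - 14*x + 24 = 0, which factors as 2*(x - 4)*(x - 3) = 0. The curves meet at x = 3, 4.
On [3, 4], w = 2*x - 4 is on top; that piece has area ∫[3,4] (-(2*x^2 - 14*x + 24)) dx = 1/3.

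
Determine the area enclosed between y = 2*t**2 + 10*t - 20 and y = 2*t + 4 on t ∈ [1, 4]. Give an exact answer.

134/3

The difference (2*t**2 + 10*t - 20) - (2*t + 4) = 2*t**2 + 8*t - 24 changes sign at t = 2 inside [1, 4], so split the integral there.
∫[1,2] (2*t**2 + 8*t - 24) dt = -22/3; the area of that piece is 22/3.
∫[2,4] (2*t**2 + 8*t - 24) dt = 112/3.
Total area = 22/3 + 112/3 = 134/3.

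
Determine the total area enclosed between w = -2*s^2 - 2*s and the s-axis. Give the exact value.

The curve meets the s-axis where -2*s^2 - 2*s = 0, i.e. -2*s*(s + 1) = 0, at s = -1, 0.
On [-1, 0] the curve lies above the axis; ∫[-1,0] (-2*s^2 - 2*s) ds = 1/3, giving area 1/3.

1/3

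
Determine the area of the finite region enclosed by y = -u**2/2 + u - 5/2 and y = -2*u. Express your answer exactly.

16/3

Set the curves equal: -u**2/2 + u - 5/2 = -2*u, so -u**2/2 + 3*u - 5/2 = 0, which factors as -(u - 5)*(u - 1)/2 = 0. The curves meet at u = 1, 5.
On [1, 5], y = -u**2/2 + u - 5/2 is on top; that piece has area ∫[1,5] (-u**2/2 + 3*u - 5/2) du = 16/3.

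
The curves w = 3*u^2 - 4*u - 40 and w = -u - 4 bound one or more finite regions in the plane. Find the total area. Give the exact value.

Set the curves equal: 3*u^2 - 4*u - 40 = -u - 4, so 3*u^2 - 3*u - 36 = 0, which factors as 3*(u - 4)*(u + 3) = 0. The curves meet at u = -3, 4.
On [-3, 4], w = -u - 4 is on top; that piece has area ∫[-3,4] (-(3*u^2 - 3*u - 36)) du = 343/2.

343/2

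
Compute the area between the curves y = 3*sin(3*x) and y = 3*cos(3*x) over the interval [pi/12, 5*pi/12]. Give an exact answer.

On [pi/12, 5*pi/12], (3*sin(3*x)) - (3*cos(3*x)) = 3*sin(3*x) - 3*cos(3*x) is ≥ 0 throughout, so the area is a single integral of |3*sin(3*x) - 3*cos(3*x)|.
∫[pi/12,5*pi/12] (3*sin(3*x) - 3*cos(3*x)) dx = 2*sqrt(2).

2*sqrt(2)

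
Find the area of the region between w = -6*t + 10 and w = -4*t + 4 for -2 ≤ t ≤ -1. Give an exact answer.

9

On [-2, -1], (-6*t + 10) - (-4*t + 4) = -2*t + 6 is ≥ 0 throughout, so the area is a single integral of |-2*t + 6|.
∫[-2,-1] (-2*t + 6) dt = 9.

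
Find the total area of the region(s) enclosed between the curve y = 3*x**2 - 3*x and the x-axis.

The curve meets the x-axis where 3*x**2 - 3*x = 0, i.e. 3*x*(x - 1) = 0, at x = 0, 1.
On [0, 1] the curve lies below the axis; ∫[0,1] (3*x**2 - 3*x) dx = -1/2, giving area 1/2.

1/2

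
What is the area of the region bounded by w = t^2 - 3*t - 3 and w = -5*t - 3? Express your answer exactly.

Set the curves equal: t^2 - 3*t - 3 = -5*t - 3, so t^2 + 2*t = 0, which factors as t*(t + 2) = 0. The curves meet at t = -2, 0.
On [-2, 0], w = -5*t - 3 is on top; that piece has area ∫[-2,0] (-(t^2 + 2*t)) dt = 4/3.

4/3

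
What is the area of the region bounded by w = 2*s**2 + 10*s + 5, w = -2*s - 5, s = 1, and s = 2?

On [1, 2], (2*s**2 + 10*s + 5) - (-2*s - 5) = 2*s**2 + 12*s + 10 is ≥ 0 throughout, so the area is a single integral of |2*s**2 + 12*s + 10|.
∫[1,2] (2*s**2 + 12*s + 10) ds = 98/3.

98/3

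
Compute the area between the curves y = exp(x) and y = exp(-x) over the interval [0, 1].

-2 + exp(-1) + exp(1)

On [0, 1], (exp(x)) - (exp(-x)) = exp(x) - exp(-x) is ≥ 0 throughout, so the area is a single integral of |exp(x) - exp(-x)|.
∫[0,1] (exp(x) - exp(-x)) dx = -2 + exp(-1) + exp(1).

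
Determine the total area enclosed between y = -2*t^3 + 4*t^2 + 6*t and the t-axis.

The curve meets the t-axis where -2*t^3 + 4*t^2 + 6*t = 0, i.e. -2*t*(t - 3)*(t + 1) = 0, at t = -1, 0, 3.
On [-1, 0] the curve lies below the axis; ∫[-1,0] (-2*t^3 + 4*t^2 + 6*t) dt = -7/6, giving area 7/6.
On [0, 3] the curve lies above the axis; ∫[0,3] (-2*t^3 + 4*t^2 + 6*t) dt = 45/2, giving area 45/2.
Total area = 7/6 + 45/2 = 71/3.

71/3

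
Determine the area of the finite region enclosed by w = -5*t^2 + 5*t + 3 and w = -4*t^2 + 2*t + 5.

1/6

Set the curves equal: -5*t^2 + 5*t + 3 = -4*t^2 + 2*t + 5, so -t^2 + 3*t - 2 = 0, which factors as -(t - 2)*(t - 1) = 0. The curves meet at t = 1, 2.
On [1, 2], w = -5*t^2 + 5*t + 3 is on top; that piece has area ∫[1,2] (-t^2 + 3*t - 2) dt = 1/6.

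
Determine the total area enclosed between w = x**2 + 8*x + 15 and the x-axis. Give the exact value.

4/3

The curve meets the x-axis where x**2 + 8*x + 15 = 0, i.e. (x + 3)*(x + 5) = 0, at x = -5, -3.
On [-5, -3] the curve lies below the axis; ∫[-5,-3] (x**2 + 8*x + 15) dx = -4/3, giving area 4/3.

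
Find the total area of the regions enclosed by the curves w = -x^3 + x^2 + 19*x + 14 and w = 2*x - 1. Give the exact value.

Set the curves equal: -x^3 + x^2 + 19*x + 14 = 2*x - 1, so -x^3 + x^2 + 17*x + 15 = 0, which factors as -(x - 5)*(x + 1)*(x + 3) = 0. The curves meet at x = -3, -1, 5.
On [-3, -1], w = 2*x - 1 is on top; that piece has area ∫[-3,-1] (-(-x^3 + x^2 + 17*x + 15)) dx = 28/3.
On [-1, 5], w = -x^3 + x^2 + 19*x + 14 is on top; that piece has area ∫[-1,5] (-x^3 + x^2 + 17*x + 15) dx = 180.
Total enclosed area = 28/3 + 180 = 568/3.

568/3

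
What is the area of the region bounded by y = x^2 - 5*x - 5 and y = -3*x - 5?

4/3

Set the curves equal: x^2 - 5*x - 5 = -3*x - 5, so x^2 - 2*x = 0, which factors as x*(x - 2) = 0. The curves meet at x = 0, 2.
On [0, 2], y = -3*x - 5 is on top; that piece has area ∫[0,2] (-(x^2 - 2*x)) dx = 4/3.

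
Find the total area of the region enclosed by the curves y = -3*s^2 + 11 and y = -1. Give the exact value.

Set the curves equal: -3*s^2 + 11 = -1, so -3*s^2 + 12 = 0, which factors as -3*(s - 2)*(s + 2) = 0. The curves meet at s = -2, 2.
On [-2, 2], y = -3*s^2 + 11 is on top; that piece has area ∫[-2,2] (-3*s^2 + 12) ds = 32.

32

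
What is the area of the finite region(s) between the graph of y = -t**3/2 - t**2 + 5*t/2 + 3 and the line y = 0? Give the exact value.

The curve meets the t-axis where -t**3/2 - t**2 + 5*t/2 + 3 = 0, i.e. -(t - 2)*(t + 1)*(t + 3)/2 = 0, at t = -3, -1, 2.
On [-3, -1] the curve lies below the axis; ∫[-3,-1] (-t**3/2 - t**2 + 5*t/2 + 3) dt = -8/3, giving area 8/3.
On [-1, 2] the curve lies above the axis; ∫[-1,2] (-t**3/2 - t**2 + 5*t/2 + 3) dt = 63/8, giving area 63/8.
Total area = 8/3 + 63/8 = 253/24.

253/24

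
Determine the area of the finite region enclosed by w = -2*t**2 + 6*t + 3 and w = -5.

Set the curves equal: -2*t**2 + 6*t + 3 = -5, so -2*t**2 + 6*t + 8 = 0, which factors as -2*(t - 4)*(t + 1) = 0. The curves meet at t = -1, 4.
On [-1, 4], w = -2*t**2 + 6*t + 3 is on top; that piece has area ∫[-1,4] (-2*t**2 + 6*t + 8) dt = 125/3.

125/3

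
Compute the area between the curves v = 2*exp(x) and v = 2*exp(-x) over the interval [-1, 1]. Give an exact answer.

-8 + 4*exp(-1) + 4*exp(1)

The difference (2*exp(x)) - (2*exp(-x)) = 2*exp(x) - 2*exp(-x) changes sign at x = 0 inside [-1, 1], so split the integral there.
∫[-1,0] (2*exp(x) - 2*exp(-x)) dx = -2*exp(1) - 2*exp(-1) + 4; the area of that piece is -4 + 2*exp(-1) + 2*exp(1).
∫[0,1] (2*exp(x) - 2*exp(-x)) dx = -4 + 2*exp(-1) + 2*exp(1).
Total area = (-4 + 2*exp(-1) + 2*exp(1)) + (-4 + 2*exp(-1) + 2*exp(1)) = -8 + 4*exp(-1) + 4*exp(1).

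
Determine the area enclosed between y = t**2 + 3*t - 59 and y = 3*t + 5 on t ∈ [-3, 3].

On [-3, 3], (t**2 + 3*t - 59) - (3*t + 5) = t**2 - 64 is ≤ 0 throughout, so the area is a single integral of |t**2 - 64|.
∫[-3,3] (t**2 - 64) dt = -366; the area of that piece is 366.

366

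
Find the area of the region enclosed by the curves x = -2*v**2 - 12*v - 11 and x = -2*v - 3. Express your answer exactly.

9

Both boundary curves give x as a function of v, so integrate with respect to v. Setting them equal: -2*v**2 - 10*v - 8 = 0, i.e. -2*(v + 1)*(v + 4) = 0, so they meet at v = -4, -1.
For v in [-4, -1], x = -2*v**2 - 12*v - 11 is on the right; area = ∫[-4,-1] (-2*v**2 - 10*v - 8) dv = 9.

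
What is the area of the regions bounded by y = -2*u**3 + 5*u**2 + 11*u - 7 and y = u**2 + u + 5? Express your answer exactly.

Set the curves equal: -2*u**3 + 5*u**2 + 11*u - 7 = u**2 + u + 5, so -2*u**3 + 4*u**2 + 10*u - 12 = 0, which factors as -2*(u - 3)*(u - 1)*(u + 2) = 0. The curves meet at u = -2, 1, 3.
On [-2, 1], y = u**2 + u + 5 is on top; that piece has area ∫[-2,1] (-(-2*u**3 + 4*u**2 + 10*u - 12)) du = 63/2.
On [1, 3], y = -2*u**3 + 5*u**2 + 11*u - 7 is on top; that piece has area ∫[1,3] (-2*u**3 + 4*u**2 + 10*u - 12) du = 32/3.
Total enclosed area = 63/2 + 32/3 = 253/6.

253/6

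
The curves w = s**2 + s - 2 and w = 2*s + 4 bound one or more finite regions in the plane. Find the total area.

Set the curves equal: s**2 + s - 2 = 2*s + 4, so s**2 - s - 6 = 0, which factors as (s - 3)*(s + 2) = 0. The curves meet at s = -2, 3.
On [-2, 3], w = 2*s + 4 is on top; that piece has area ∫[-2,3] (-(s**2 - s - 6)) ds = 125/6.

125/6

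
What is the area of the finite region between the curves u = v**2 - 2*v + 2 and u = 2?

4/3

Both boundary curves give u as a function of v, so integrate with respect to v. Setting them equal: v**2 - 2*v = 0, i.e. v*(v - 2) = 0, so they meet at v = 0, 2.
For v in [0, 2], u = v**2 - 2*v + 2 is on the left; area = ∫[0,2] (-(v**2 - 2*v)) dv = 4/3.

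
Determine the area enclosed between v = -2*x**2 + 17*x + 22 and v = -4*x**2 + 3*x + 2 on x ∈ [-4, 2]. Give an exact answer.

292/3

The difference (-2*x**2 + 17*x + 22) - (-4*x**2 + 3*x + 2) = 2*x**2 + 14*x + 20 changes sign at x = -2 inside [-4, 2], so split the integral there.
∫[-4,-2] (2*x**2 + 14*x + 20) dx = -20/3; the area of that piece is 20/3.
∫[-2,2] (2*x**2 + 14*x + 20) dx = 272/3.
Total area = 20/3 + 272/3 = 292/3.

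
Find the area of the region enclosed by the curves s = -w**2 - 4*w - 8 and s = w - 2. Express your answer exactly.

Both boundary curves give s as a function of w, so integrate with respect to w. Setting them equal: -w**2 - 5*w - 6 = 0, i.e. -(w + 2)*(w + 3) = 0, so they meet at w = -3, -2.
For w in [-3, -2], s = -w**2 - 4*w - 8 is on the right; area = ∫[-3,-2] (-w**2 - 5*w - 6) dw = 1/6.

1/6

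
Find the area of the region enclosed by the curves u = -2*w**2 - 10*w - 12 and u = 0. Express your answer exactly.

1/3

Both boundary curves give u as a function of w, so integrate with respect to w. Setting them equal: -2*w**2 - 10*w - 12 = 0, i.e. -2*(w + 2)*(w + 3) = 0, so they meet at w = -3, -2.
For w in [-3, -2], u = -2*w**2 - 10*w - 12 is on the right; area = ∫[-3,-2] (-2*w**2 - 10*w - 12) dw = 1/3.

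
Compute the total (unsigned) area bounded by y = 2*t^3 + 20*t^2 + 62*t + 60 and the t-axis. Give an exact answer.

The curve meets the t-axis where 2*t^3 + 20*t^2 + 62*t + 60 = 0, i.e. 2*(t + 2)*(t + 3)*(t + 5) = 0, at t = -5, -3, -2.
On [-5, -3] the curve lies above the axis; ∫[-5,-3] (2*t^3 + 20*t^2 + 62*t + 60) dt = 16/3, giving area 16/3.
On [-3, -2] the curve lies below the axis; ∫[-3,-2] (2*t^3 + 20*t^2 + 62*t + 60) dt = -5/6, giving area 5/6.
Total area = 16/3 + 5/6 = 37/6.

37/6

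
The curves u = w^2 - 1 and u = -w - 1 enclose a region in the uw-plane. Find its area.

Both boundary curves give u as a function of w, so integrate with respect to w. Setting them equal: w^2 + w = 0, i.e. w*(w + 1) = 0, so they meet at w = -1, 0.
For w in [-1, 0], u = w^2 - 1 is on the left; area = ∫[-1,0] (-(w^2 + w)) dw = 1/6.

1/6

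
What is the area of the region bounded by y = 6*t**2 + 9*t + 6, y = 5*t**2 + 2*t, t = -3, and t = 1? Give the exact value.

The difference (6*t**2 + 9*t + 6) - (5*t**2 + 2*t) = t**2 + 7*t + 6 changes sign at t = -1 inside [-3, 1], so split the integral there.
∫[-3,-1] (t**2 + 7*t + 6) dt = -22/3; the area of that piece is 22/3.
∫[-1,1] (t**2 + 7*t + 6) dt = 38/3.
Total area = 22/3 + 38/3 = 20.

20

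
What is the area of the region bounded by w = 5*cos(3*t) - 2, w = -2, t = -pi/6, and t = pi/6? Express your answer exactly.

On [-pi/6, pi/6], (5*cos(3*t) - 2) - (-2) = 5*cos(3*t) is ≥ 0 throughout, so the area is a single integral of |5*cos(3*t)|.
∫[-pi/6,pi/6] (5*cos(3*t)) dt = 10/3.

10/3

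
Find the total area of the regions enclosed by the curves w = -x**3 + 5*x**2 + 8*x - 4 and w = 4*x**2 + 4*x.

Set the curves equal: -x**3 + 5*x**2 + 8*x - 4 = 4*x**2 + 4*x, so -x**3 + x**2 + 4*x - 4 = 0, which factors as -(x - 2)*(x - 1)*(x + 2) = 0. The curves meet at x = -2, 1, 2.
On [-2, 1], w = 4*x**2 + 4*x is on top; that piece has area ∫[-2,1] (-(-x**3 + x**2 + 4*x - 4)) dx = 45/4.
On [1, 2], w = -x**3 + 5*x**2 + 8*x - 4 is on top; that piece has area ∫[1,2] (-x**3 + x**2 + 4*x - 4) dx = 7/12.
Total enclosed area = 45/4 + 7/12 = 71/6.

71/6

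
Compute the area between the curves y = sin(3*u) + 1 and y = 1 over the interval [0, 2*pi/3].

The difference (sin(3*u) + 1) - (1) = sin(3*u) changes sign at u = pi/3 inside [0, 2*pi/3], so split the integral there.
∫[0,pi/3] (sin(3*u)) du = 2/3.
∫[pi/3,2*pi/3] (sin(3*u)) du = -2/3; the area of that piece is 2/3.
Total area = 2/3 + 2/3 = 4/3.

4/3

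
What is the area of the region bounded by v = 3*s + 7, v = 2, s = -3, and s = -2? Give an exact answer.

On [-3, -2], (3*s + 7) - (2) = 3*s + 5 is ≤ 0 throughout, so the area is a single integral of |3*s + 5|.
∫[-3,-2] (3*s + 5) ds = -5/2; the area of that piece is 5/2.

5/2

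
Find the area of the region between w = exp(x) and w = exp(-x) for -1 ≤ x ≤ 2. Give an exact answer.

-4 + exp(-2) + exp(-1) + exp(1) + exp(2)

The difference (exp(x)) - (exp(-x)) = exp(x) - exp(-x) changes sign at x = 0 inside [-1, 2], so split the integral there.
∫[-1,0] (exp(x) - exp(-x)) dx = -exp(1) - exp(-1) + 2; the area of that piece is -2 + exp(-1) + exp(1).
∫[0,2] (exp(x) - exp(-x)) dx = -2 + exp(-2) + exp(2).
Total area = (-2 + exp(-1) + exp(1)) + (-2 + exp(-2) + exp(2)) = -4 + exp(-2) + exp(-1) + exp(1) + exp(2).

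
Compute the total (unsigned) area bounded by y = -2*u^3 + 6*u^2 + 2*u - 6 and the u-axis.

The curve meets the u-axis where -2*u^3 + 6*u^2 + 2*u - 6 = 0, i.e. -2*(u - 3)*(u - 1)*(u + 1) = 0, at u = -1, 1, 3.
On [-1, 1] the curve lies below the axis; ∫[-1,1] (-2*u^3 + 6*u^2 + 2*u - 6) du = -8, giving area 8.
On [1, 3] the curve lies above the axis; ∫[1,3] (-2*u^3 + 6*u^2 + 2*u - 6) du = 8, giving area 8.
Total area = 8 + 8 = 16.

16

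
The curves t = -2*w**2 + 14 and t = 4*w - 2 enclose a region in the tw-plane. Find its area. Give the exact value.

72

Both boundary curves give t as a function of w, so integrate with respect to w. Setting them equal: -2*w**2 - 4*w + 16 = 0, i.e. -2*(w - 2)*(w + 4) = 0, so they meet at w = -4, 2.
For w in [-4, 2], t = -2*w**2 + 14 is on the right; area = ∫[-4,2] (-2*w**2 - 4*w + 16) dw = 72.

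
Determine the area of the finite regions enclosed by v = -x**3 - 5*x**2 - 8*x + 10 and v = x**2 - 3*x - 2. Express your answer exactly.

131/4

Set the curves equal: -x**3 - 5*x**2 - 8*x + 10 = x**2 - 3*x - 2, so -x**3 - 6*x**2 - 5*x + 12 = 0, which factors as -(x - 1)*(x + 3)*(x + 4) = 0. The curves meet at x = -4, -3, 1.
On [-4, -3], v = x**2 - 3*x - 2 is on top; that piece has area ∫[-4,-3] (-(-x**3 - 6*x**2 - 5*x + 12)) dx = 3/4.
On [-3, 1], v = -x**3 - 5*x**2 - 8*x + 10 is on top; that piece has area ∫[-3,1] (-x**3 - 6*x**2 - 5*x + 12) dx = 32.
Total enclosed area = 3/4 + 32 = 131/4.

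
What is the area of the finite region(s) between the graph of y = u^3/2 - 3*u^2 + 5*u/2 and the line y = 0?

The curve meets the u-axis where u^3/2 - 3*u^2 + 5*u/2 = 0, i.e. u*(u - 5)*(u - 1)/2 = 0, at u = 0, 1, 5.
On [0, 1] the curve lies above the axis; ∫[0,1] (u^3/2 - 3*u^2 + 5*u/2) du = 3/8, giving area 3/8.
On [1, 5] the curve lies below the axis; ∫[1,5] (u^3/2 - 3*u^2 + 5*u/2) du = -16, giving area 16.
Total area = 3/8 + 16 = 131/8.

131/8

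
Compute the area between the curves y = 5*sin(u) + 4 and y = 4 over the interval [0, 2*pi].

The difference (5*sin(u) + 4) - (4) = 5*sin(u) changes sign at u = pi inside [0, 2*pi], so split the integral there.
∫[0,pi] (5*sin(u)) du = 10.
∫[pi,2*pi] (5*sin(u)) du = -10; the area of that piece is 10.
Total area = 10 + 10 = 20.

20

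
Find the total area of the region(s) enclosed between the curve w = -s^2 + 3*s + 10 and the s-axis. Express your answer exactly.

343/6

The curve meets the s-axis where -s^2 + 3*s + 10 = 0, i.e. -(s - 5)*(s + 2) = 0, at s = -2, 5.
On [-2, 5] the curve lies above the axis; ∫[-2,5] (-s^2 + 3*s + 10) ds = 343/6, giving area 343/6.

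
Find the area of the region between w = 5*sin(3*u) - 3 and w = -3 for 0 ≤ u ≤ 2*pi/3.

The difference (5*sin(3*u) - 3) - (-3) = 5*sin(3*u) changes sign at u = pi/3 inside [0, 2*pi/3], so split the integral there.
∫[0,pi/3] (5*sin(3*u)) du = 10/3.
∫[pi/3,2*pi/3] (5*sin(3*u)) du = -10/3; the area of that piece is 10/3.
Total area = 10/3 + 10/3 = 20/3.

20/3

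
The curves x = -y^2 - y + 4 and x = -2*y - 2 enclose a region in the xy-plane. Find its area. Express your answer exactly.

Both boundary curves give x as a function of y, so integrate with respect to y. Setting them equal: -y^2 + y + 6 = 0, i.e. -(y - 3)*(y + 2) = 0, so they meet at y = -2, 3.
For y in [-2, 3], x = -y^2 - y + 4 is on the right; area = ∫[-2,3] (-y^2 + y + 6) dy = 125/6.

125/6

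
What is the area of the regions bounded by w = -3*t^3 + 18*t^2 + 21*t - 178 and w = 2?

Set the curves equal: -3*t^3 + 18*t^2 + 21*t - 178 = 2, so -3*t^3 + 18*t^2 + 21*t - 180 = 0, which factors as -3*(t - 5)*(t - 4)*(t + 3) = 0. The curves meet at t = -3, 4, 5.
On [-3, 4], w = 2 is on top; that piece has area ∫[-3,4] (-(-3*t^3 + 18*t^2 + 21*t - 180)) dt = 3087/4.
On [4, 5], w = -3*t^3 + 18*t^2 + 21*t - 178 is on top; that piece has area ∫[4,5] (-3*t^3 + 18*t^2 + 21*t - 180) dt = 15/4.
Total enclosed area = 3087/4 + 15/4 = 1551/2.

1551/2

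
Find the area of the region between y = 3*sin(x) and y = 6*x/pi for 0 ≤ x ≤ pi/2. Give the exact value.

On [0, pi/2], (3*sin(x)) - (6*x/pi) = -6*x/pi + 3*sin(x) is ≥ 0 throughout, so the area is a single integral of |-6*x/pi + 3*sin(x)|.
∫[0,pi/2] (-6*x/pi + 3*sin(x)) dx = 3 - 3*pi/4.

3 - 3*pi/4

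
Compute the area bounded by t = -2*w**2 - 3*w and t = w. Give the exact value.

Both boundary curves give t as a function of w, so integrate with respect to w. Setting them equal: -2*w**2 - 4*w = 0, i.e. -2*w*(w + 2) = 0, so they meet at w = -2, 0.
For w in [-2, 0], t = -2*w**2 - 3*w is on the right; area = ∫[-2,0] (-2*w**2 - 4*w) dw = 8/3.

8/3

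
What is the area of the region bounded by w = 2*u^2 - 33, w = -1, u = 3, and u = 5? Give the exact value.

The difference (2*u^2 - 33) - (-1) = 2*u^2 - 32 changes sign at u = 4 inside [3, 5], so split the integral there.
∫[3,4] (2*u^2 - 32) du = -22/3; the area of that piece is 22/3.
∫[4,5] (2*u^2 - 32) du = 26/3.
Total area = 22/3 + 26/3 = 16.

16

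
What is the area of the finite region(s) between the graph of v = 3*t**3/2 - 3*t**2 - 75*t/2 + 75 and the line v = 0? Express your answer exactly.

The curve meets the t-axis where 3*t**3/2 - 3*t**2 - 75*t/2 + 75 = 0, i.e. 3*(t - 5)*(t - 2)*(t + 5)/2 = 0, at t = -5, 2, 5.
On [-5, 2] the curve lies above the axis; ∫[-5,2] (3*t**3/2 - 3*t**2 - 75*t/2 + 75) dt = 4459/8, giving area 4459/8.
On [2, 5] the curve lies below the axis; ∫[2,5] (3*t**3/2 - 3*t**2 - 75*t/2 + 75) dt = -459/8, giving area 459/8.
Total area = 4459/8 + 459/8 = 2459/4.

2459/4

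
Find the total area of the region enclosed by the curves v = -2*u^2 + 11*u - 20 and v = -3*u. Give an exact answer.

Set the curves equal: -2*u^2 + 11*u - 20 = -3*u, so -2*u^2 + 14*u - 20 = 0, which factors as -2*(u - 5)*(u - 2) = 0. The curves meet at u = 2, 5.
On [2, 5], v = -2*u^2 + 11*u - 20 is on top; that piece has area ∫[2,5] (-2*u^2 + 14*u - 20) du = 9.

9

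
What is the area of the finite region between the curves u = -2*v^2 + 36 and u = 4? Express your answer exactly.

512/3

Both boundary curves give u as a function of v, so integrate with respect to v. Setting them equal: -2*v^2 + 32 = 0, i.e. -2*(v - 4)*(v + 4) = 0, so they meet at v = -4, 4.
For v in [-4, 4], u = -2*v^2 + 36 is on the right; area = ∫[-4,4] (-2*v^2 + 32) dv = 512/3.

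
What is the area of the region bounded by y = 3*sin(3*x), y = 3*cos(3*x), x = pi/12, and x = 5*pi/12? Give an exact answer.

On [pi/12, 5*pi/12], (3*sin(3*x)) - (3*cos(3*x)) = 3*sin(3*x) - 3*cos(3*x) is ≥ 0 throughout, so the area is a single integral of |3*sin(3*x) - 3*cos(3*x)|.
∫[pi/12,5*pi/12] (3*sin(3*x) - 3*cos(3*x)) dx = 2*sqrt(2).

2*sqrt(2)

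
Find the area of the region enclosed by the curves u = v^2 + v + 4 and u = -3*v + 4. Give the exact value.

32/3

Both boundary curves give u as a function of v, so integrate with respect to v. Setting them equal: v^2 + 4*v = 0, i.e. v*(v + 4) = 0, so they meet at v = -4, 0.
For v in [-4, 0], u = v^2 + v + 4 is on the left; area = ∫[-4,0] (-(v^2 + 4*v)) dv = 32/3.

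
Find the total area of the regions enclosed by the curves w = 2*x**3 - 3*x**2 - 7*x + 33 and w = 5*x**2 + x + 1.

296/3

Set the curves equal: 2*x**3 - 3*x**2 - 7*x + 33 = 5*x**2 + x + 1, so 2*x**3 - 8*x**2 - 8*x + 32 = 0, which factors as 2*(x - 4)*(x - 2)*(x + 2) = 0. The curves meet at x = -2, 2, 4.
On [-2, 2], w = 2*x**3 - 3*x**2 - 7*x + 33 is on top; that piece has area ∫[-2,2] (2*x**3 - 8*x**2 - 8*x + 32) dx = 256/3.
On [2, 4], w = 5*x**2 + x + 1 is on top; that piece has area ∫[2,4] (-(2*x**3 - 8*x**2 - 8*x + 32)) dx = 40/3.
Total enclosed area = 256/3 + 40/3 = 296/3.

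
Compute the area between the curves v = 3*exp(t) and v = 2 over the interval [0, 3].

-9 + 3*exp(3)

On [0, 3], (3*exp(t)) - (2) = 3*exp(t) - 2 is ≥ 0 throughout, so the area is a single integral of |3*exp(t) - 2|.
∫[0,3] (3*exp(t) - 2) dt = -9 + 3*exp(3).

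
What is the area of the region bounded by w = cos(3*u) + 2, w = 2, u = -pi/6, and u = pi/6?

On [-pi/6, pi/6], (cos(3*u) + 2) - (2) = cos(3*u) is ≥ 0 throughout, so the area is a single integral of |cos(3*u)|.
∫[-pi/6,pi/6] (cos(3*u)) du = 2/3.

2/3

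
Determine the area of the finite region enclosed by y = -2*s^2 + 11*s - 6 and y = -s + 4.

Set the curves equal: -2*s^2 + 11*s - 6 = -s + 4, so -2*s^2 + 12*s - 10 = 0, which factors as -2*(s - 5)*(s - 1) = 0. The curves meet at s = 1, 5.
On [1, 5], y = -2*s^2 + 11*s - 6 is on top; that piece has area ∫[1,5] (-2*s^2 + 12*s - 10) ds = 64/3.

64/3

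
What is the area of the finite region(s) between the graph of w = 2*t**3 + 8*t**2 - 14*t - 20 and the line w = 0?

The curve meets the t-axis where 2*t**3 + 8*t**2 - 14*t - 20 = 0, i.e. 2*(t - 2)*(t + 1)*(t + 5) = 0, at t = -5, -1, 2.
On [-5, -1] the curve lies above the axis; ∫[-5,-1] (2*t**3 + 8*t**2 - 14*t - 20) dt = 320/3, giving area 320/3.
On [-1, 2] the curve lies below the axis; ∫[-1,2] (2*t**3 + 8*t**2 - 14*t - 20) dt = -99/2, giving area 99/2.
Total area = 320/3 + 99/2 = 937/6.

937/6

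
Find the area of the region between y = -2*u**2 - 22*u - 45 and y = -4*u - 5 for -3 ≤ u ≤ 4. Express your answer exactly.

On [-3, 4], (-2*u**2 - 22*u - 45) - (-4*u - 5) = -2*u**2 - 18*u - 40 is ≤ 0 throughout, so the area is a single integral of |-2*u**2 - 18*u - 40|.
∫[-3,4] (-2*u**2 - 18*u - 40) du = -1211/3; the area of that piece is 1211/3.

1211/3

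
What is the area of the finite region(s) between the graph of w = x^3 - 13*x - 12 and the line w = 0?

The curve meets the x-axis where x^3 - 13*x - 12 = 0, i.e. (x - 4)*(x + 1)*(x + 3) = 0, at x = -3, -1, 4.
On [-3, -1] the curve lies above the axis; ∫[-3,-1] (x^3 - 13*x - 12) dx = 8, giving area 8.
On [-1, 4] the curve lies below the axis; ∫[-1,4] (x^3 - 13*x - 12) dx = -375/4, giving area 375/4.
Total area = 8 + 375/4 = 407/4.

407/4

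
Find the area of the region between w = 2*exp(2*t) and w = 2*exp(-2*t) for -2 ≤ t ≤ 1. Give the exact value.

-4 + exp(-4) + exp(-2) + exp(2) + exp(4)

The difference (2*exp(2*t)) - (2*exp(-2*t)) = 2*exp(2*t) - 2*exp(-2*t) changes sign at t = 0 inside [-2, 1], so split the integral there.
∫[-2,0] (2*exp(2*t) - 2*exp(-2*t)) dt = -exp(4) - exp(-4) + 2; the area of that piece is -2 + exp(-4) + exp(4).
∫[0,1] (2*exp(2*t) - 2*exp(-2*t)) dt = -2 + exp(-2) + exp(2).
Total area = (-2 + exp(-4) + exp(4)) + (-2 + exp(-2) + exp(2)) = -4 + exp(-4) + exp(-2) + exp(2) + exp(4).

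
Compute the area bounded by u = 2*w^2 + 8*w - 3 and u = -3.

Both boundary curves give u as a function of w, so integrate with respect to w. Setting them equal: 2*w^2 + 8*w = 0, i.e. 2*w*(w + 4) = 0, so they meet at w = -4, 0.
For w in [-4, 0], u = 2*w^2 + 8*w - 3 is on the left; area = ∫[-4,0] (-(2*w^2 + 8*w)) dw = 64/3.

64/3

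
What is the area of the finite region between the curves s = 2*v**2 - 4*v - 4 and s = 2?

64/3

Both boundary curves give s as a function of v, so integrate with respect to v. Setting them equal: 2*v**2 - 4*v - 6 = 0, i.e. 2*(v - 3)*(v + 1) = 0, so they meet at v = -1, 3.
For v in [-1, 3], s = 2*v**2 - 4*v - 4 is on the left; area = ∫[-1,3] (-(2*v**2 - 4*v - 6)) dv = 64/3.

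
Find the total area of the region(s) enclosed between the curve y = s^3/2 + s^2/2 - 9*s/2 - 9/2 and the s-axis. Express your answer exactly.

The curve meets the s-axis where s^3/2 + s^2/2 - 9*s/2 - 9/2 = 0, i.e. (s - 3)*(s + 1)*(s + 3)/2 = 0, at s = -3, -1, 3.
On [-3, -1] the curve lies above the axis; ∫[-3,-1] (s^3/2 + s^2/2 - 9*s/2 - 9/2) ds = 10/3, giving area 10/3.
On [-1, 3] the curve lies below the axis; ∫[-1,3] (s^3/2 + s^2/2 - 9*s/2 - 9/2) ds = -64/3, giving area 64/3.
Total area = 10/3 + 64/3 = 74/3.

74/3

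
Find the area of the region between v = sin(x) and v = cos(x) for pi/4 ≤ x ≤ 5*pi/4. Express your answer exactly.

On [pi/4, 5*pi/4], (sin(x)) - (cos(x)) = sin(x) - cos(x) is ≥ 0 throughout, so the area is a single integral of |sin(x) - cos(x)|.
∫[pi/4,5*pi/4] (sin(x) - cos(x)) dx = 2*sqrt(2).

2*sqrt(2)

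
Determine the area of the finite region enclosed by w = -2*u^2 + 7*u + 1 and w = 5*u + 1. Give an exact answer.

1/3

Set the curves equal: -2*u^2 + 7*u + 1 = 5*u + 1, so -2*u^2 + 2*u = 0, which factors as -2*u*(u - 1) = 0. The curves meet at u = 0, 1.
On [0, 1], w = -2*u^2 + 7*u + 1 is on top; that piece has area ∫[0,1] (-2*u^2 + 2*u) du = 1/3.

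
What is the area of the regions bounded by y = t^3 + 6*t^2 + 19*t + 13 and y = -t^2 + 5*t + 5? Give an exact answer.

Set the curves equal: t^3 + 6*t^2 + 19*t + 13 = -t^2 + 5*t + 5, so t^3 + 7*t^2 + 14*t + 8 = 0, which factors as (t + 1)*(t + 2)*(t + 4) = 0. The curves meet at t = -4, -2, -1.
On [-4, -2], y = t^3 + 6*t^2 + 19*t + 13 is on top; that piece has area ∫[-4,-2] (t^3 + 7*t^2 + 14*t + 8) dt = 8/3.
On [-2, -1], y = -t^2 + 5*t + 5 is on top; that piece has area ∫[-2,-1] (-(t^3 + 7*t^2 + 14*t + 8)) dt = 5/12.
Total enclosed area = 8/3 + 5/12 = 37/12.

37/12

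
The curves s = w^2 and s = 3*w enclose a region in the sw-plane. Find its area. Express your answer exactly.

9/2

Both boundary curves give s as a function of w, so integrate with respect to w. Setting them equal: w^2 - 3*w = 0, i.e. w*(w - 3) = 0, so they meet at w = 0, 3.
For w in [0, 3], s = w^2 is on the left; area = ∫[0,3] (-(w^2 - 3*w)) dw = 9/2.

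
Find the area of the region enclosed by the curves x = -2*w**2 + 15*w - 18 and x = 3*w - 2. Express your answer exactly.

Both boundary curves give x as a function of w, so integrate with respect to w. Setting them equal: -2*w**2 + 12*w - 16 = 0, i.e. -2*(w - 4)*(w - 2) = 0, so they meet at w = 2, 4.
For w in [2, 4], x = -2*w**2 + 15*w - 18 is on the right; area = ∫[2,4] (-2*w**2 + 12*w - 16) dw = 8/3.

8/3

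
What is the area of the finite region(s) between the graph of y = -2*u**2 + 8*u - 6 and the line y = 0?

8/3

The curve meets the u-axis where -2*u**2 + 8*u - 6 = 0, i.e. -2*(u - 3)*(u - 1) = 0, at u = 1, 3.
On [1, 3] the curve lies above the axis; ∫[1,3] (-2*u**2 + 8*u - 6) du = 8/3, giving area 8/3.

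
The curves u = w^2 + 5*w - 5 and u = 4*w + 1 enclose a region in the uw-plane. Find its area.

Both boundary curves give u as a function of w, so integrate with respect to w. Setting them equal: w^2 + w - 6 = 0, i.e. (w - 2)*(w + 3) = 0, so they meet at w = -3, 2.
For w in [-3, 2], u = w^2 + 5*w - 5 is on the left; area = ∫[-3,2] (-(w^2 + w - 6)) dw = 125/6.

125/6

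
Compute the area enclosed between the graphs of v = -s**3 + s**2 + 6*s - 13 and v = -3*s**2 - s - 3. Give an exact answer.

Set the curves equal: -s**3 + s**2 + 6*s - 13 = -3*s**2 - s - 3, so -s**3 + 4*s**2 + 7*s - 10 = 0, which factors as -(s - 5)*(s - 1)*(s + 2) = 0. The curves meet at s = -2, 1, 5.
On [-2, 1], v = -3*s**2 - s - 3 is on top; that piece has area ∫[-2,1] (-(-s**3 + 4*s**2 + 7*s - 10)) ds = 99/4.
On [1, 5], v = -s**3 + s**2 + 6*s - 13 is on top; that piece has area ∫[1,5] (-s**3 + 4*s**2 + 7*s - 10) ds = 160/3.
Total enclosed area = 99/4 + 160/3 = 937/12.

937/12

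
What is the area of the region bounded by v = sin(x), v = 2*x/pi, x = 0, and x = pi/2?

1 - pi/4

On [0, pi/2], (sin(x)) - (2*x/pi) = -2*x/pi + sin(x) is ≥ 0 throughout, so the area is a single integral of |-2*x/pi + sin(x)|.
∫[0,pi/2] (-2*x/pi + sin(x)) dx = 1 - pi/4.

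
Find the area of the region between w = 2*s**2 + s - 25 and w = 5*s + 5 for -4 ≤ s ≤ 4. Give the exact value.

The difference (2*s**2 + s - 25) - (5*s + 5) = 2*s**2 - 4*s - 30 changes sign at s = -3 inside [-4, 4], so split the integral there.
∫[-4,-3] (2*s**2 - 4*s - 30) ds = 26/3.
∫[-3,4] (2*s**2 - 4*s - 30) ds = -490/3; the area of that piece is 490/3.
Total area = 26/3 + 490/3 = 172.

172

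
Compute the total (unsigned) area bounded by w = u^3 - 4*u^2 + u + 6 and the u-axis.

71/6

The curve meets the u-axis where u^3 - 4*u^2 + u + 6 = 0, i.e. (u - 3)*(u - 2)*(u + 1) = 0, at u = -1, 2, 3.
On [-1, 2] the curve lies above the axis; ∫[-1,2] (u^3 - 4*u^2 + u + 6) du = 45/4, giving area 45/4.
On [2, 3] the curve lies below the axis; ∫[2,3] (u^3 - 4*u^2 + u + 6) du = -7/12, giving area 7/12.
Total area = 45/4 + 7/12 = 71/6.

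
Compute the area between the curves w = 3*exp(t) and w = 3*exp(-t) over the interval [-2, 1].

-12 + 3*exp(-2) + 3*exp(-1) + 3*exp(1) + 3*exp(2)

The difference (3*exp(t)) - (3*exp(-t)) = 3*exp(t) - 3*exp(-t) changes sign at t = 0 inside [-2, 1], so split the integral there.
∫[-2,0] (3*exp(t) - 3*exp(-t)) dt = -3*exp(2) - 3*exp(-2) + 6; the area of that piece is -6 + 3*exp(-2) + 3*exp(2).
∫[0,1] (3*exp(t) - 3*exp(-t)) dt = -6 + 3*exp(-1) + 3*exp(1).
Total area = (-6 + 3*exp(-2) + 3*exp(2)) + (-6 + 3*exp(-1) + 3*exp(1)) = -12 + 3*exp(-2) + 3*exp(-1) + 3*exp(1) + 3*exp(2).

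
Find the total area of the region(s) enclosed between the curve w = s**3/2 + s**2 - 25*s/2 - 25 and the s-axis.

2459/12

The curve meets the s-axis where s**3/2 + s**2 - 25*s/2 - 25 = 0, i.e. (s - 5)*(s + 2)*(s + 5)/2 = 0, at s = -5, -2, 5.
On [-5, -2] the curve lies above the axis; ∫[-5,-2] (s**3/2 + s**2 - 25*s/2 - 25) ds = 153/8, giving area 153/8.
On [-2, 5] the curve lies below the axis; ∫[-2,5] (s**3/2 + s**2 - 25*s/2 - 25) ds = -4459/24, giving area 4459/24.
Total area = 153/8 + 4459/24 = 2459/12.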